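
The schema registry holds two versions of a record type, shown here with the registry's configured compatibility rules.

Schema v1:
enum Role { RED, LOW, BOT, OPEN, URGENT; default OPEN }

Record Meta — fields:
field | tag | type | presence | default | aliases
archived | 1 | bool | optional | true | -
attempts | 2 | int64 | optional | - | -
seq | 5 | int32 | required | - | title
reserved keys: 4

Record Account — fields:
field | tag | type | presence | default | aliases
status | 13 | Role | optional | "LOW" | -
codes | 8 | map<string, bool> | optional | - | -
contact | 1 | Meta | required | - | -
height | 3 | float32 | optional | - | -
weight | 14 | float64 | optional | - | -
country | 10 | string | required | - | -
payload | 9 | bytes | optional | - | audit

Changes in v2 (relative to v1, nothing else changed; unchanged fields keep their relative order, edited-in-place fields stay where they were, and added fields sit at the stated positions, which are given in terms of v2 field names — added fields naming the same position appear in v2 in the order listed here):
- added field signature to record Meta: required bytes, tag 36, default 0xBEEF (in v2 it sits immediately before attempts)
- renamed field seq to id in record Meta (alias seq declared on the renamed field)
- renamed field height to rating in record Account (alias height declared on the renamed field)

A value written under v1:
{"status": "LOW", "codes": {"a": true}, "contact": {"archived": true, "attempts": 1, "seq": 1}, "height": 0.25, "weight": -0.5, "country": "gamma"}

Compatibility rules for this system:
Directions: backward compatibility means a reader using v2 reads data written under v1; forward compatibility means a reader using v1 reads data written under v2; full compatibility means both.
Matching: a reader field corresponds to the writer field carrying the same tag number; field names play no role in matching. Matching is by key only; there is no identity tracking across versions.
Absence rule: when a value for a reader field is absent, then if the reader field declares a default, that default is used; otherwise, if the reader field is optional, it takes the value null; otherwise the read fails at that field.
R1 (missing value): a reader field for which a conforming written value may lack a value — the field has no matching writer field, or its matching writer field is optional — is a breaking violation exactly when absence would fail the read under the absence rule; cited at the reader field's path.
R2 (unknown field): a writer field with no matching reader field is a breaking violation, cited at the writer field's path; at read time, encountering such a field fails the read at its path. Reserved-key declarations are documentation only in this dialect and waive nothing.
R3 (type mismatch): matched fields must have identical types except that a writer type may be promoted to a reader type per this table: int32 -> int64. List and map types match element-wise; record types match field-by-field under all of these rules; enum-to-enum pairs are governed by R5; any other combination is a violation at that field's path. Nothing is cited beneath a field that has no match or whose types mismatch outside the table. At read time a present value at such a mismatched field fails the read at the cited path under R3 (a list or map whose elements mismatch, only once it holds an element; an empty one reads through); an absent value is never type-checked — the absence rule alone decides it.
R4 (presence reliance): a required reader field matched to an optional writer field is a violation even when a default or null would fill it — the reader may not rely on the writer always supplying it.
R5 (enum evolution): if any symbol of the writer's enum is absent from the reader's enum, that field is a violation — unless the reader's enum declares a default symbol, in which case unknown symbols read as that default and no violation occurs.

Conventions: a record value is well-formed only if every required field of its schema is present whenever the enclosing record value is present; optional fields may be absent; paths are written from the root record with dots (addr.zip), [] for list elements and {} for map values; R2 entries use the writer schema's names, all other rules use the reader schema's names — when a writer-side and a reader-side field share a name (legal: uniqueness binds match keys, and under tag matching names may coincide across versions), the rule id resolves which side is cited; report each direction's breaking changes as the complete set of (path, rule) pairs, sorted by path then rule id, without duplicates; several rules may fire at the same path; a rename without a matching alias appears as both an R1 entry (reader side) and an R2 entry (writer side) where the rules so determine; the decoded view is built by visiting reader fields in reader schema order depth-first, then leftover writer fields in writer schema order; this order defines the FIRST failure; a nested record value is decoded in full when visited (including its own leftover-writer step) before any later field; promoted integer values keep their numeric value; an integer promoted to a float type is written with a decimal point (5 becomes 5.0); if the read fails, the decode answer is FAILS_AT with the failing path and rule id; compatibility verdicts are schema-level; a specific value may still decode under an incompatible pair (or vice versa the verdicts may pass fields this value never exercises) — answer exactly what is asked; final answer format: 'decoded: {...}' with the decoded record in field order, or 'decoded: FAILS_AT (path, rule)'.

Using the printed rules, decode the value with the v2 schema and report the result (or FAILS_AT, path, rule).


decoded: {"status": "LOW", "codes": {"a": true}, "contact": {"archived": true, "signature": 0xBEEF, "attempts": 1, "id": 1}, "rating": 0.25, "weight": -0.5, "country": "gamma", "payload": null}

in Account below, arrows point writer -> reader
decoding the Account value with the v2 reader:
  status := "LOW"
  codes := {"a": true}
  contact.archived := true
  contact.signature := 0xBEEF (absent -> default)
  contact.attempts := 1
  contact.id := 1 (from writer seq)
  rating := 0.25 (from writer height)
  weight := -0.5
  country := "gamma"
  payload := null (absent, optional -> null)
  => decoded: {"status": "LOW", "codes": {"a": true}, "contact": {"archived": true, "signature": 0xBEEF, "attempts": 1, "id": 1}, "rating": 0.25, "weight": -0.5, "country": "gamma", "payload": null}


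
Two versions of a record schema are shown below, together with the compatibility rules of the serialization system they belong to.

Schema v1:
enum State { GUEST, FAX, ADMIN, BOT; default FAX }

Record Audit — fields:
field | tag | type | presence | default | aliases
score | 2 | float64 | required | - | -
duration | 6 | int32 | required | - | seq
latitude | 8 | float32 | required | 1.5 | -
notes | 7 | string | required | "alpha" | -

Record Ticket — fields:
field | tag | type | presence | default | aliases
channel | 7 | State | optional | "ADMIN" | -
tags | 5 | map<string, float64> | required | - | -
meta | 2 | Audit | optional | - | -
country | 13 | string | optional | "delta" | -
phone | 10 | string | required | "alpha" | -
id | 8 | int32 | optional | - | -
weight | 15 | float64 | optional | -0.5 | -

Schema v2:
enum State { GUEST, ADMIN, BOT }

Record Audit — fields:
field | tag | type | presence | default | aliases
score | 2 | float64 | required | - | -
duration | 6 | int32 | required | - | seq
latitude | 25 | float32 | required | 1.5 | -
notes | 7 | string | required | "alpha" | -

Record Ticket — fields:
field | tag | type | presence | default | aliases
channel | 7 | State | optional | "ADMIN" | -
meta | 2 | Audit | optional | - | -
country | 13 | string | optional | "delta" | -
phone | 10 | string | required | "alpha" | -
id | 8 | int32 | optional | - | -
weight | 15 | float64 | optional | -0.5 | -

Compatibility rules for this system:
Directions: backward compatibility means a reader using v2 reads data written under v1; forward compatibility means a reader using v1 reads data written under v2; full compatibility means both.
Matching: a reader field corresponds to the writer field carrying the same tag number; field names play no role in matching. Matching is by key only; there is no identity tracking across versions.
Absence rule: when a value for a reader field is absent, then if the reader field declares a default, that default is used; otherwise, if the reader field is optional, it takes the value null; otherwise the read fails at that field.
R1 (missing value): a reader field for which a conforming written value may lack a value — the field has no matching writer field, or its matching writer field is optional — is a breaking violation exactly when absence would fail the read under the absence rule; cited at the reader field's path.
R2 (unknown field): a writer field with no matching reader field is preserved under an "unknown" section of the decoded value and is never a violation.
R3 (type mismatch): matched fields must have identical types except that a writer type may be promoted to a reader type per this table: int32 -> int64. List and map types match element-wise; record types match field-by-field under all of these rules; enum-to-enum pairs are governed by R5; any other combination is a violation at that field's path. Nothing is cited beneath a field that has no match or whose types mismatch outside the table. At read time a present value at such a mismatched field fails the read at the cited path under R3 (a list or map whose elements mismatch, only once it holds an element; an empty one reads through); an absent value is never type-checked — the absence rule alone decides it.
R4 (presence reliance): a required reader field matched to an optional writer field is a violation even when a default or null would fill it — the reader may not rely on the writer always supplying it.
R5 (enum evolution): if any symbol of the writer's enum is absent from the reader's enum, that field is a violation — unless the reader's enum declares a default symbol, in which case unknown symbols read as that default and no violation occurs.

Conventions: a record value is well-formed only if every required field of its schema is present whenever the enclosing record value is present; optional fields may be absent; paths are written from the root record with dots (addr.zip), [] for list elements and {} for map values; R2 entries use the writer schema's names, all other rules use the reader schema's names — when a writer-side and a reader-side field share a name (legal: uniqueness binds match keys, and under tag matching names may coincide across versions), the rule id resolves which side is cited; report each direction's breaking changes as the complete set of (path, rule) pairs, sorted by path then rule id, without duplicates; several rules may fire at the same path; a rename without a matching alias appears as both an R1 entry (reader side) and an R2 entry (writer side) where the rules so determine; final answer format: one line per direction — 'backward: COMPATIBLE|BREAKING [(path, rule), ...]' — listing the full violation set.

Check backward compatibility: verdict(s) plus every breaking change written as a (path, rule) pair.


backward: BREAKING [(channel, R5)]

in Ticket below, arrows point writer -> reader
backward analysis of Ticket with v2 as reader and v1 as writer:
  channel <- channel (State -> State, writer optional)
  meta <- meta (Audit -> Audit, writer optional)
  country <- country (string -> string, writer optional)
  phone <- phone (string -> string, writer required)
  id <- id (int32 -> int32, writer optional)
  weight <- weight (float64 -> float64, writer optional)
  leftover writer field: tags
  meta.score <- meta.score (float64 -> float64, writer required)
  meta.duration <- meta.duration (int32 -> int32, writer required)
  meta.latitude: no writer-side match
  meta.notes <- meta.notes (string -> string, writer required)
  leftover writer field: meta.latitude
  R5 fires at channel
  => 1 violation(s): backward is BREAKING for Ticket
ruling out the remaining Ticket differences:
  removed field tags from record Ticket -> matters only for Ticket's forward compatibility — outside the asked direction
  field latitude in record Audit: tag 8 changed to 25 -> fires no rule on Ticket, leaving the asked answer as it is


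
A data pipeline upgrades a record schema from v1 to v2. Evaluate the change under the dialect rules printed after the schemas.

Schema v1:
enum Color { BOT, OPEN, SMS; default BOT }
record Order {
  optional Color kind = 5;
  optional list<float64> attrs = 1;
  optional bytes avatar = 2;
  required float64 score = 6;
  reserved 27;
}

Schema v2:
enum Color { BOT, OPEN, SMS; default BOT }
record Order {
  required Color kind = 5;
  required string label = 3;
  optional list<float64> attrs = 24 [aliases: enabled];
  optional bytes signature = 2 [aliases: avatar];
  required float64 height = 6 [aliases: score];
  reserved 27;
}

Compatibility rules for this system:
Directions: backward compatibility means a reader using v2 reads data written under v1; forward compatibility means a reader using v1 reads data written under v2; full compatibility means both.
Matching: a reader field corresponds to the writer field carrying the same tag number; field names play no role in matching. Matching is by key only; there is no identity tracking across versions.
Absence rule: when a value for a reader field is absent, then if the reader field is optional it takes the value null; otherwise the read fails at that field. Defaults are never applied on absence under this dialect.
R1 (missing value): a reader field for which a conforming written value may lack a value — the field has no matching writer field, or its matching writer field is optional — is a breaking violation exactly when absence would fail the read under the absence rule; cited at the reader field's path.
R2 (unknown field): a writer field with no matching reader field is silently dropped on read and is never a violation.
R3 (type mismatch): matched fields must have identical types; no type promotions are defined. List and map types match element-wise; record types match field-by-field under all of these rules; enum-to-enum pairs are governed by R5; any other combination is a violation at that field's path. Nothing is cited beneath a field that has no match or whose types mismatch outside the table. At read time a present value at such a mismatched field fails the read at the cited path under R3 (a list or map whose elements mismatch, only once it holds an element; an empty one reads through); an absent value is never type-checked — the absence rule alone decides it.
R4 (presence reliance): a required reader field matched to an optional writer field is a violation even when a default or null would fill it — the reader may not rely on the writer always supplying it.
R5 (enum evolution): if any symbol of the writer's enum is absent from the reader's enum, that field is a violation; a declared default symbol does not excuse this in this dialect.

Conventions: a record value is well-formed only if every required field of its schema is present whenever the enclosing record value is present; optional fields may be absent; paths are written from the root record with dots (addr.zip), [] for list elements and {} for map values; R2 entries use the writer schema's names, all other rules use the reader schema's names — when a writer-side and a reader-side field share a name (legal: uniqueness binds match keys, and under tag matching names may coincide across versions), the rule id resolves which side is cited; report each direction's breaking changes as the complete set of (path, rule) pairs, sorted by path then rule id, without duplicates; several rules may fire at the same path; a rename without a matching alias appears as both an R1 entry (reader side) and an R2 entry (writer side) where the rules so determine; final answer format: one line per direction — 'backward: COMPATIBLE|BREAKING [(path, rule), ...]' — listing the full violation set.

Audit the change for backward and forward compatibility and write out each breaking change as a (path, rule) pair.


backward: BREAKING [(kind, R1), (kind, R4), (label, R1)]; forward: COMPATIBLE []

the writer's type comes first in each Order pair
backward pass over Order, reader schema v2, writer schema v1:
  kind: paired with writer kind (Color -> Color; writer optional)
  no writer field matches reader label
  no writer field matches reader attrs
  signature: paired with writer avatar (bytes -> bytes; writer optional)
  height: paired with writer score (float64 -> float64; writer required)
  writer field attrs has no reader counterpart
  breaking: (kind, R1)
  breaking: (kind, R4)
  breaking: (label, R1)
  => 3 violation(s): backward is BREAKING for Order
forward pass over Order, reader schema v1, writer schema v2:
  kind: paired with writer kind (Color -> Color; writer required)
  no writer field matches reader attrs
  avatar: paired with writer signature (bytes -> bytes; writer optional)
  score: paired with writer height (float64 -> float64; writer required)
  writer field label has no reader counterpart
  writer field attrs has no reader counterpart
  nothing fires on Order: forward is COMPATIBLE


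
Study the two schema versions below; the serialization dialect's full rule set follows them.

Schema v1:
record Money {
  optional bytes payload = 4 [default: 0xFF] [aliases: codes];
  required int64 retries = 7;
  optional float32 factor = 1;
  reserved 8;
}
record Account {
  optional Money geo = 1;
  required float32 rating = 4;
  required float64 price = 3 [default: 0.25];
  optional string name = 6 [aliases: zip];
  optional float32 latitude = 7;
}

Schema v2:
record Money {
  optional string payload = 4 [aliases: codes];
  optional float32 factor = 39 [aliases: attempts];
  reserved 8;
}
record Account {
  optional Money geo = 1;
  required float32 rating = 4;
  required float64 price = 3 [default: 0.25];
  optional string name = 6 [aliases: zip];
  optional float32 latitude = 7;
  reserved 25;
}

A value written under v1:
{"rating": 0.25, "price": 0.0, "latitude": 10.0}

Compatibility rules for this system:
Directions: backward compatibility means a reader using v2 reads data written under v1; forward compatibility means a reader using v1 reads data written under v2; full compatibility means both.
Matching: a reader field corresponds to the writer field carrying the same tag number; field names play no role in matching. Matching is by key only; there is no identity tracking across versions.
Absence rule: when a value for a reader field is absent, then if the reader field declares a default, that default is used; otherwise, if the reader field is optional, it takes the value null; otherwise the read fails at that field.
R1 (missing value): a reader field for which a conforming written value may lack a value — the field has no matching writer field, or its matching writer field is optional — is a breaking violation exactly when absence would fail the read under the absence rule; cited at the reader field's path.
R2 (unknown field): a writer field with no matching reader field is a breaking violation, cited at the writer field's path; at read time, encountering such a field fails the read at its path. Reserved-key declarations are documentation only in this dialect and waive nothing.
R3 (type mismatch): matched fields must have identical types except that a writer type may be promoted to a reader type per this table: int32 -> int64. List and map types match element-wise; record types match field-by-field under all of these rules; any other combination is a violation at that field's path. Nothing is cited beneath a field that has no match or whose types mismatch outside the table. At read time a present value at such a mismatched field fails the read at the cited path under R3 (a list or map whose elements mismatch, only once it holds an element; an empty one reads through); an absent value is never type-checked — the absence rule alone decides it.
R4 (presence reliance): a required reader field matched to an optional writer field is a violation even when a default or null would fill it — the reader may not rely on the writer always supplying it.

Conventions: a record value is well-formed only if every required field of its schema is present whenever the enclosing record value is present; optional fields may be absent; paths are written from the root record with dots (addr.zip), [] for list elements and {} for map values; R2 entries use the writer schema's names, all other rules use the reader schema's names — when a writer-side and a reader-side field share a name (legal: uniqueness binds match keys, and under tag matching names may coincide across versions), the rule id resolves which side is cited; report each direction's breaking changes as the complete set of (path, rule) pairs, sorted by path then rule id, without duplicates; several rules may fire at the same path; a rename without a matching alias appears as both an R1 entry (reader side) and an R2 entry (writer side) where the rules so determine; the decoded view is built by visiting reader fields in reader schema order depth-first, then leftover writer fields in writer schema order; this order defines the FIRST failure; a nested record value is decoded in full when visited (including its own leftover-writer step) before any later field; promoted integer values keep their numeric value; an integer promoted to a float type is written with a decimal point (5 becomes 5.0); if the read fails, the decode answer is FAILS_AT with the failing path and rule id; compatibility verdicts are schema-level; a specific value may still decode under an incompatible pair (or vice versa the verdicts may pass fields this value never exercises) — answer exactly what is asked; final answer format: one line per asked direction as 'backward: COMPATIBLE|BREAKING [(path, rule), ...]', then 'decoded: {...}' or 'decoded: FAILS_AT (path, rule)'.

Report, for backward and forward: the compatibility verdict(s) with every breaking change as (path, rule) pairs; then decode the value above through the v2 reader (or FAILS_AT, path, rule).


backward: BREAKING [(geo.factor, R2), (geo.payload, R3), (geo.retries, R2)]; forward: BREAKING [(geo.factor, R2), (geo.payload, R3), (geo.retries, R1)]; decoded: {"geo": null, "rating": 0.25, "price": 0.0, "name": null, "latitude": 10.0}

the writer's type comes first in each Account pair
backward analysis of Account with v2 as reader and v1 as writer:
  geo: paired with writer geo (Money -> Money; writer optional)
  rating: paired with writer rating (float32 -> float32; writer required)
  price: paired with writer price (float64 -> float64; writer required)
  name: paired with writer name (string -> string; writer optional)
  latitude: paired with writer latitude (float32 -> float32; writer optional)
  geo.payload: paired with writer geo.payload (bytes -> string; writer optional)
  geo.factor: no writer-side match
  writer geo.retries: unknown to reader
  writer geo.factor: unknown to reader
  rule R2 violated at geo.factor
  rule R3 violated at geo.payload
  rule R2 violated at geo.retries
  => backward: BREAKING (3)
forward analysis of Account with v1 as reader and v2 as writer:
  geo: paired with writer geo (Money -> Money; writer optional)
  rating: paired with writer rating (float32 -> float32; writer required)
  price: paired with writer price (float64 -> float64; writer required)
  name: paired with writer name (string -> string; writer optional)
  latitude: paired with writer latitude (float32 -> float32; writer optional)
  geo.payload: paired with writer geo.payload (string -> bytes; writer optional)
  geo.retries: no writer-side match
  geo.factor: no writer-side match
  writer geo.factor: unknown to reader
  rule R2 violated at geo.factor
  rule R3 violated at geo.payload
  rule R1 violated at geo.retries
  => forward: BREAKING (3)
migrating the Account value to v2:
  geo := null (absent, optional -> null)
  rating := 0.25
  price := 0.0
  name := null (absent, optional -> null)
  latitude := 10.0
  => decoded: {"geo": null, "rating": 0.25, "price": 0.0, "name": null, "latitude": 10.0}


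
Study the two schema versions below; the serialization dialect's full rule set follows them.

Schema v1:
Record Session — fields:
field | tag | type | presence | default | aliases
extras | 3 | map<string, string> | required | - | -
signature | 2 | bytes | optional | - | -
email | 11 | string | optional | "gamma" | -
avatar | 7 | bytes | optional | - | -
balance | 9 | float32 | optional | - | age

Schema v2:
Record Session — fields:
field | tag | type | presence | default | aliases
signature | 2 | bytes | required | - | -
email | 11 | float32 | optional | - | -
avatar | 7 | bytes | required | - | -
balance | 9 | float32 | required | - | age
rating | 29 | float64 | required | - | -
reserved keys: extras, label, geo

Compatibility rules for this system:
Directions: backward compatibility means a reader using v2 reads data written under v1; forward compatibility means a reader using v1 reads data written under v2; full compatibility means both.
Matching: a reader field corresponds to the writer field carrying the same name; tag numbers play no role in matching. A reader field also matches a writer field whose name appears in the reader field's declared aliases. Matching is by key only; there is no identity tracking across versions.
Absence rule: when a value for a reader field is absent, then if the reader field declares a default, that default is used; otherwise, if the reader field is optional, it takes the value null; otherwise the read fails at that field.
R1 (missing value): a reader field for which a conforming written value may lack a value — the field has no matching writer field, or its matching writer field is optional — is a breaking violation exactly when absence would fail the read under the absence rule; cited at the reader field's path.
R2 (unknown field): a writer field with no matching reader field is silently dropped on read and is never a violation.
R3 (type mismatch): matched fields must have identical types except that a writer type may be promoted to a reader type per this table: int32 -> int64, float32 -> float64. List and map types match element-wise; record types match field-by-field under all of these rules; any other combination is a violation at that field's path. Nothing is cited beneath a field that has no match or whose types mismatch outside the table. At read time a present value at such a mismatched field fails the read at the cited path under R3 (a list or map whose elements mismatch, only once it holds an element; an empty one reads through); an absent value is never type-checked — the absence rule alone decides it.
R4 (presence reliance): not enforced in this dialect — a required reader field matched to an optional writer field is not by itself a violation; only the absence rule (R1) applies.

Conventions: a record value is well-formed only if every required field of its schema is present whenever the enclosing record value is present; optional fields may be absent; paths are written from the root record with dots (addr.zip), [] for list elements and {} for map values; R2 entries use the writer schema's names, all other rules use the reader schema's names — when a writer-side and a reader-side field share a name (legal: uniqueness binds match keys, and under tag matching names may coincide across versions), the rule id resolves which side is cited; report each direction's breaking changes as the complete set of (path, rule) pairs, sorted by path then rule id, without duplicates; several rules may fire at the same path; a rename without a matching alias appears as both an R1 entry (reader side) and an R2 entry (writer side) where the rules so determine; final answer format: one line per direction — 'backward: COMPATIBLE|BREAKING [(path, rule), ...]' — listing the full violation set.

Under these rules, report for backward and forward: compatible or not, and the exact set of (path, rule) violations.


backward: BREAKING [(avatar, R1), (balance, R1), (email, R3), (rating, R1), (signature, R1)]; forward: BREAKING [(email, R3), (extras, R1)]

the writer's type comes first in each Session pair
backward pass over Session, reader schema v2, writer schema v1:
  writer optional, bytes -> bytes: reader signature maps from writer signature
  writer optional, string -> float32: reader email maps from writer email
  writer optional, bytes -> bytes: reader avatar maps from writer avatar
  writer optional, float32 -> float32: reader balance maps from writer balance
  no writer field matches reader rating
  writer field extras has no reader counterpart
  rule R1 violated at avatar
  rule R1 violated at balance
  rule R3 violated at email
  rule R1 violated at rating
  rule R1 violated at signature
  => 5 violation(s): backward is BREAKING for Session
forward pass over Session, reader schema v1, writer schema v2:
  no writer field matches reader extras
  writer required, bytes -> bytes: reader signature maps from writer signature
  writer optional, float32 -> string: reader email maps from writer email
  writer required, bytes -> bytes: reader avatar maps from writer avatar
  writer required, float32 -> float32: reader balance maps from writer balance
  writer field rating has no reader counterpart
  rule R3 violated at email
  rule R1 violated at extras
  => 2 violation(s): forward is BREAKING for Session


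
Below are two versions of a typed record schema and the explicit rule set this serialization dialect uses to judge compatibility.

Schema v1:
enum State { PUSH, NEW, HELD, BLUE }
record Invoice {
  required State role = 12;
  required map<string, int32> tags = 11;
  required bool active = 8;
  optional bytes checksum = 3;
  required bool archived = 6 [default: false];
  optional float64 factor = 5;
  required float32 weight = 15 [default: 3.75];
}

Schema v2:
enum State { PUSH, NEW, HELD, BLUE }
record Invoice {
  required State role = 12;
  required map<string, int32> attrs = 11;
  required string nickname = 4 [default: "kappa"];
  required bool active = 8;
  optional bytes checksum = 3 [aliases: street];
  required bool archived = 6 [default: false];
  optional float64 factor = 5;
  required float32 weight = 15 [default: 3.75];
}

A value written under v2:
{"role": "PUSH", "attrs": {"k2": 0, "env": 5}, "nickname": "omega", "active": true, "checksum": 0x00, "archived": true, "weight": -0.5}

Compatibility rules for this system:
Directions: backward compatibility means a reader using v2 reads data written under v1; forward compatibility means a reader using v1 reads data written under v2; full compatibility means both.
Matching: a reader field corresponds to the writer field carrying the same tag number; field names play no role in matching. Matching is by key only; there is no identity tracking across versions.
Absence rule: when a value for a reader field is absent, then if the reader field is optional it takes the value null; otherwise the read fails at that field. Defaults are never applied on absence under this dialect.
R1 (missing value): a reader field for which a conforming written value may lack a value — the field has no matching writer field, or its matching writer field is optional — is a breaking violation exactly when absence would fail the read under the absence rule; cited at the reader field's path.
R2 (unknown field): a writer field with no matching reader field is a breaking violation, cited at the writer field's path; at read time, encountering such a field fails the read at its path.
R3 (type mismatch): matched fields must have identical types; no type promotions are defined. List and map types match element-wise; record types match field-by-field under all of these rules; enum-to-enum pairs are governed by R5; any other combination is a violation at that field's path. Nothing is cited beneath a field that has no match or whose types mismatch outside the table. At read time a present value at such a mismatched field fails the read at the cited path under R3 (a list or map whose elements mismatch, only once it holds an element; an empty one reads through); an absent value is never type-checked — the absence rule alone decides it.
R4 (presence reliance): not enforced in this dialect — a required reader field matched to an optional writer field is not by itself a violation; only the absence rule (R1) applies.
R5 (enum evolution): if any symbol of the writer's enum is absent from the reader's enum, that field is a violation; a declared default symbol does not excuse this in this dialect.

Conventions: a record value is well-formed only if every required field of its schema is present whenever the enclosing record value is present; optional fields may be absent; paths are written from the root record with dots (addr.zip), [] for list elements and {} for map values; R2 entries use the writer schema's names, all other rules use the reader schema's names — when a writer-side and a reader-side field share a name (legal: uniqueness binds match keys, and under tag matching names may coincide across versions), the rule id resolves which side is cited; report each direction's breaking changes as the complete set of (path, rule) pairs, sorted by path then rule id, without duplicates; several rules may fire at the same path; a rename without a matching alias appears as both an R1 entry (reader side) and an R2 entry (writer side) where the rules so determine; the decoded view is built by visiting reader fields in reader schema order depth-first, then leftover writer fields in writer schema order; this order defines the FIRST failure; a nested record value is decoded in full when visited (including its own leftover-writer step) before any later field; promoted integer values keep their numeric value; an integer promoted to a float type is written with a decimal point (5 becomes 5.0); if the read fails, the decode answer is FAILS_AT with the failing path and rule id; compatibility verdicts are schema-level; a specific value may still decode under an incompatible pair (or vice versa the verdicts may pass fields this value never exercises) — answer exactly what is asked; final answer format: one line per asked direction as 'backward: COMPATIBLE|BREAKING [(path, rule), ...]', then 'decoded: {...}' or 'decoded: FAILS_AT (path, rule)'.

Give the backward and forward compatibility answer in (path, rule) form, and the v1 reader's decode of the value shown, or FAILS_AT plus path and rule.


backward: BREAKING [(nickname, R1)]; forward: BREAKING [(nickname, R2)]; decoded: FAILS_AT (nickname, R2)

arrows below run writer -> reader for Invoice
backward on Invoice — v2 reading data written by v1:
  role <- role (State -> State, writer required)
  attrs <- tags (map<string, int32> -> map<string, int32>, writer required)
  nickname: no writer match
  active <- active (bool -> bool, writer required)
  checksum <- checksum (bytes -> bytes, writer optional)
  archived <- archived (bool -> bool, writer required)
  factor <- factor (float64 -> float64, writer optional)
  weight <- weight (float32 -> float32, writer required)
  violation R1 at nickname
  backward on Invoice therefore BREAKING (1)
forward on Invoice — v1 reading data written by v2:
  role <- role (State -> State, writer required)
  tags <- attrs (map<string, int32> -> map<string, int32>, writer required)
  active <- active (bool -> bool, writer required)
  checksum <- checksum (bytes -> bytes, writer optional)
  archived <- archived (bool -> bool, writer required)
  factor <- factor (float64 -> float64, writer optional)
  weight <- weight (float32 -> float32, writer required)
  writer field nickname has no reader counterpart
  violation R2 at nickname
  forward on Invoice therefore BREAKING (1)
decoding the Invoice value with the v1 reader:
  role := "PUSH"
  tags := {"k2": 0, "env": 5} (from writer attrs)
  active := true
  checksum := 0x00
  archived := true
  factor := null (missing; optional => null)
  weight := -0.5
  read fails at nickname under R2 (unknown field)
  => FAILS_AT (nickname, R2)


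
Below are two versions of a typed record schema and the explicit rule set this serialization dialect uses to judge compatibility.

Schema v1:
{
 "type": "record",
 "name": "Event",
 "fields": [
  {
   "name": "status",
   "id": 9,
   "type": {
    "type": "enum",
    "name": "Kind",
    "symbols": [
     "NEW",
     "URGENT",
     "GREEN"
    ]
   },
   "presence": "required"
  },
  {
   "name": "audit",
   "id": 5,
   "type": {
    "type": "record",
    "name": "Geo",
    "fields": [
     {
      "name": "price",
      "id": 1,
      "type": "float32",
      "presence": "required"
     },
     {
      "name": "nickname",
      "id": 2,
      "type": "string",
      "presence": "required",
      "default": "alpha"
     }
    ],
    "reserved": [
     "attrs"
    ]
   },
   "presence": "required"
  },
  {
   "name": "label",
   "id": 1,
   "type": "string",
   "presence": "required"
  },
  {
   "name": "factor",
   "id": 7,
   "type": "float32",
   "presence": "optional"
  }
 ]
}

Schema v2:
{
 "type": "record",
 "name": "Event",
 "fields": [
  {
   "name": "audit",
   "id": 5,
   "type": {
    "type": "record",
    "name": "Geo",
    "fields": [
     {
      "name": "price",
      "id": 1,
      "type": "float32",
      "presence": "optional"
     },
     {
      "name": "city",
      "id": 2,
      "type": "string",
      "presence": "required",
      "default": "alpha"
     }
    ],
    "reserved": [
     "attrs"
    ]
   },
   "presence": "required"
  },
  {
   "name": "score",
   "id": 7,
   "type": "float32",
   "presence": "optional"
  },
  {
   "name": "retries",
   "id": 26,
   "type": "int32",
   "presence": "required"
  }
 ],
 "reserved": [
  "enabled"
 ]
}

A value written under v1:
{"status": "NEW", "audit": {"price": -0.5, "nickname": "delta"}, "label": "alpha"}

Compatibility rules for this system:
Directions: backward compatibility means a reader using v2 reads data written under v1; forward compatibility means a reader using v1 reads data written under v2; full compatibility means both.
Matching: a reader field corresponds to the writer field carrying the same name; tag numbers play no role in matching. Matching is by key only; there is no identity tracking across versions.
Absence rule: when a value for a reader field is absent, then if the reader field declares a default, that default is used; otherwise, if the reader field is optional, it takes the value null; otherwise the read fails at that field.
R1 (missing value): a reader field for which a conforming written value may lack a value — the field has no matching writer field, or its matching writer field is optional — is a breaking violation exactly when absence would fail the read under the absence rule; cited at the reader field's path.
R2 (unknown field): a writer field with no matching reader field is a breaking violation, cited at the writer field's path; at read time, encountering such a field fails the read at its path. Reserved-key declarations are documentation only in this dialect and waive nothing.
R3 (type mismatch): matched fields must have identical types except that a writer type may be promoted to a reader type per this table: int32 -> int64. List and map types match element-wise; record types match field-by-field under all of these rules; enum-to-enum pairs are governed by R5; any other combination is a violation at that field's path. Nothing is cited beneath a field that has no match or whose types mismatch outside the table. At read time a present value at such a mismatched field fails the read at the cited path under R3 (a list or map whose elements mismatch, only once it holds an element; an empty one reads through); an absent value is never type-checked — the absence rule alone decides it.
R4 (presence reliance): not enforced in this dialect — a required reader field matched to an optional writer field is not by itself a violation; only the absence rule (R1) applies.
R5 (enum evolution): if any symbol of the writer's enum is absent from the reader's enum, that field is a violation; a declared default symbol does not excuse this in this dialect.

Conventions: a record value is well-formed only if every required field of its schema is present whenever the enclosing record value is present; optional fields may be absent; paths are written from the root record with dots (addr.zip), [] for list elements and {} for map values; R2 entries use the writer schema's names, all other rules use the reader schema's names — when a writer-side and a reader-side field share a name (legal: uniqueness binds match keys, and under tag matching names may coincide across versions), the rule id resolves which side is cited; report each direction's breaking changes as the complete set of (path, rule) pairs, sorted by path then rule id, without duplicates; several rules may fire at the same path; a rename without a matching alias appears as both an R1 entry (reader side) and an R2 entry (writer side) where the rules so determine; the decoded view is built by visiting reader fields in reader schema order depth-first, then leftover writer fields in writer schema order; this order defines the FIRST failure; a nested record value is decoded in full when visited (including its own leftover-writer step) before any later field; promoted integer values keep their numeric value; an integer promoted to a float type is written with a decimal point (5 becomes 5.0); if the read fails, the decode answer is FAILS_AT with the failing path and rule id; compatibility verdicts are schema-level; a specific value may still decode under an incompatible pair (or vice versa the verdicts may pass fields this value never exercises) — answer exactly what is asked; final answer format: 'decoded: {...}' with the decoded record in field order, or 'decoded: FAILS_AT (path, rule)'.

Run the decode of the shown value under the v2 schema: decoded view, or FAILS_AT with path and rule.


decoded: FAILS_AT (audit.nickname, R2)

the writer's type comes first in each Event pair
decode walk for Event under reader schema v2:
  audit.price := -0.5
  audit.city := "alpha" (absent -> default)
  read fails at audit.nickname under R2 (unknown field)
  => FAILS_AT (audit.nickname, R2)
checking off the Event differences that do not matter here:
  field price in record Geo: required changed to optional -> matters for Event compatibility verdicts, not for this value's decode
  removed field status from record Event -> matters for Event compatibility verdicts, not for this value's decode
  added field retries to record Event: required int32, tag 26 (in v2 it sits last) -> matters for Event compatibility verdicts, not for this value's decode
  renamed field factor to score in record Event -> matters for Event compatibility verdicts, not for this value's decode
  removed field label from record Event -> matters for Event compatibility verdicts, not for this value's decode
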